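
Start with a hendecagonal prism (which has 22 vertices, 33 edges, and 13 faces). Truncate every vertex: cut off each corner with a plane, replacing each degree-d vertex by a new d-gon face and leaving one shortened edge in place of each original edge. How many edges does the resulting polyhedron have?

99

Truncation replaces each original edge-end by a new vertex, so V′ = 2E = 66.
Each original edge survives, and each old vertex of degree d contributes d new edges; summing degrees gives Σd = 2E, so E′ = E + 2E = 3E = 99.
Each original face survives and each original vertex becomes one new face: F′ = F + V = 35.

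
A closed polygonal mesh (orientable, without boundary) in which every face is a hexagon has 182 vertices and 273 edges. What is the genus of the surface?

1

Every face is a hexagon and each edge borders two faces, so 6F = 2·273, giving F = 91.
χ = V − E + F = 182 − 273 + 91 = 0.
For a closed orientable surface χ = 2 − 2g, so g = (2 − (0))/2 = 1.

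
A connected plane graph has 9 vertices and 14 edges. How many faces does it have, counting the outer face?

Euler's formula for a connected plane graph: V − E + F = 2, so F = 2 − 9 + 14 = 7.

7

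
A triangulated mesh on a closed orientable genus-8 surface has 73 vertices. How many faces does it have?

χ = 2 − 2·8 = -14, and every face is a triangle so 3F = 2E.
V − E + F = -14 with E = 3F/2 gives 73 − (3/2 − 1)·F = -14, so F = 174 and E = 261.

174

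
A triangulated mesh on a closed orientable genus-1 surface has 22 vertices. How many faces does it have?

44

χ = 2 − 2·1 = 0, and every face is a triangle so 3F = 2E.
V − E + F = 0 with E = 3F/2 gives 22 − (3/2 − 1)·F = 0, so F = 44 and E = 66.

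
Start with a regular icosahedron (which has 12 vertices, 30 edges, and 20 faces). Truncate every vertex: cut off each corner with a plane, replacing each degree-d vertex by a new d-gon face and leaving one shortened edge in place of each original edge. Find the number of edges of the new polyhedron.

90

Truncation replaces each original edge-end by a new vertex, so V′ = 2E = 60.
Each original edge survives, and each old vertex of degree d contributes d new edges; summing degrees gives Σd = 2E, so E′ = E + 2E = 3E = 90.
Each original face survives and each original vertex becomes one new face: F′ = F + V = 32.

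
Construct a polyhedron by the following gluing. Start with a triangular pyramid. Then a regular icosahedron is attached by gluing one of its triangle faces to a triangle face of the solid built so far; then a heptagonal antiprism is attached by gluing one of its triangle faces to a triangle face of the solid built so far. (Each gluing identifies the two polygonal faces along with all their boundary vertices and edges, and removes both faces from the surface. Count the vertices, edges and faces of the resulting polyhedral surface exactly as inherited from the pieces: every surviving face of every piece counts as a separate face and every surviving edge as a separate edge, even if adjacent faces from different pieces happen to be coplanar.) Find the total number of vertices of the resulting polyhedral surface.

24

A triangular pyramid: V=4, E=6, F=4.
Attach a regular icosahedron (V=12, E=30, F=20) along a 3-gon: merge 3 vertices and 3 edges, delete both glued faces → V=13, E=33, F=22.
Attach a heptagonal antiprism (V=14, E=28, F=16) along a 3-gon: merge 3 vertices and 3 edges, delete both glued faces → V=24, E=58, F=36.
Check: V − E + F = 24 − 58 + 36 = 2.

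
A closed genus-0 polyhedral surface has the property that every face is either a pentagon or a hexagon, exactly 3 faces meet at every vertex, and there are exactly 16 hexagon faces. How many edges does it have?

78

Let x be the number of pentagons; then F = 16 + x.
Edge–face incidences: 2E = 6·16 + 5·x = 96 + 5x.
Every vertex has degree 3, so 3V = 2E.
Euler: V − E + F = 2 ⇒ (2E)/3 − E + (16 + x) = 2.
Multiply by 6: 2·(2E) − 3·(2E) + 6·(16 + x) = 12, i.e. 96 + 6x − (96 + 5x) = 12.
Collecting terms: x = 12.
Then 2E = 96 + 5·12 = 156, so E = 78, V = 2E/3 = 52, F = 16 + 12 = 28.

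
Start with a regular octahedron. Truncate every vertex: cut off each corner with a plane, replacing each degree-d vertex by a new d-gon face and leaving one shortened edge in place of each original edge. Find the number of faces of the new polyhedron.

The base solid has V = 6, E = 12, F = 8.
Truncation replaces each original edge-end by a new vertex, so V′ = 2E = 24.
Each original edge survives, and each old vertex of degree d contributes d new edges; summing degrees gives Σd = 2E, so E′ = E + 2E = 3E = 36.
Each original face survives and each original vertex becomes one new face: F′ = F + V = 14.

14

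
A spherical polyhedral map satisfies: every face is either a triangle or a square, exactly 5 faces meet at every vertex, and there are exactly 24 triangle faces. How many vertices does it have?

Let x be the number of squares; then F = 24 + x.
Edge–face incidences: 2E = 3·24 + 4·x = 72 + 4x.
Every vertex has degree 5, so 5V = 2E.
Euler: V − E + F = 2 ⇒ (2E)/5 − E + (24 + x) = 2.
Multiply by 10: 2·(2E) − 5·(2E) + 10·(24 + x) = 20, i.e. 240 + 10x − 3·(72 + 4x) = 20.
Collecting terms: −2x + 24 = 20, so −2x = −4, so x = 2.
Then 2E = 72 + 4·2 = 80, so E = 40, V = 2E/5 = 16, F = 24 + 2 = 26.

16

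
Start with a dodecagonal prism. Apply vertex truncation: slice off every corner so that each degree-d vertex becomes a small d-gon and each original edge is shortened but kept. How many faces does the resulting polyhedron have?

The base solid has V = 24, E = 36, F = 14.
Truncation replaces each original edge-end by a new vertex, so V′ = 2E = 72.
Each original edge survives, and each old vertex of degree d contributes d new edges; summing degrees gives Σd = 2E, so E′ = E + 2E = 3E = 108.
Each original face survives and each original vertex becomes one new face: F′ = F + V = 38.

38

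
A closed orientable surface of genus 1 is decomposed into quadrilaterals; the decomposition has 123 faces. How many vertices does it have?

χ = 2 − 2·1 = 0, and every face is a square so 4F = 2E.
E = 4·123/2 = 246. Then V = 0 + E − F = 0 + 246 − 123 = 123.

123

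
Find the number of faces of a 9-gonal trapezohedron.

18

The n-trapezohedron (dual of the n-antiprism) has V = 2·9 + 2 = 20, E = 4·9 = 36, F = 2·9 = 18.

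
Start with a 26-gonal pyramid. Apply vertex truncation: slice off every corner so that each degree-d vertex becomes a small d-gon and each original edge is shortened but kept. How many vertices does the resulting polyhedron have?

The base solid has V = 27, E = 52, F = 27.
Truncation replaces each original edge-end by a new vertex, so V′ = 2E = 104.
Each original edge survives, and each old vertex of degree d contributes d new edges; summing degrees gives Σd = 2E, so E′ = E + 2E = 3E = 156.
Each original face survives and each original vertex becomes one new face: F′ = F + V = 54.

104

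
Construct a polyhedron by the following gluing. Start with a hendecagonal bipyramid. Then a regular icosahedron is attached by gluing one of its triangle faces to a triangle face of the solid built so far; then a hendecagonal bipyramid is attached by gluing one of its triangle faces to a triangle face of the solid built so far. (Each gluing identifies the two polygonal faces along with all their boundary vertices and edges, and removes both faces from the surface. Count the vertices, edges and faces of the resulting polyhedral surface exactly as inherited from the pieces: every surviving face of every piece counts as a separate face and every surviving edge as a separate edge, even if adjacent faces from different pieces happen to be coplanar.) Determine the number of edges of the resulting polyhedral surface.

90

A hendecagonal bipyramid: V=13, E=33, F=22.
Attach a regular icosahedron (V=12, E=30, F=20) along a 3-gon: merge 3 vertices and 3 edges, delete both glued faces → V=22, E=60, F=40.
Attach a hendecagonal bipyramid (V=13, E=33, F=22) along a 3-gon: merge 3 vertices and 3 edges, delete both glued faces → V=32, E=90, F=60.
Check: V − E + F = 32 − 90 + 60 = 2.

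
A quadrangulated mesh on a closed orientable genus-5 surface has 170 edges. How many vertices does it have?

77

χ = 2 − 2·5 = -8, and every face is a square so 4F = 2E.
F = 2E/4 = 85. Then V = -8 + E − F = -8 + 170 − 85 = 77.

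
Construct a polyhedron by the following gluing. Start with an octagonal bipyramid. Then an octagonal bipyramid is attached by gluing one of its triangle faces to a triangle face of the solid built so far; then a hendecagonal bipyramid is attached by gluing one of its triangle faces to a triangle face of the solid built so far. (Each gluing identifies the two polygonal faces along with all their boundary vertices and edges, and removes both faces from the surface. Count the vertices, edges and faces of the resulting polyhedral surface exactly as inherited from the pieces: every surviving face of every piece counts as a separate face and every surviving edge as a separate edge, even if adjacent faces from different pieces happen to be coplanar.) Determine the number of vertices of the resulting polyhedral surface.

27

An octagonal bipyramid: V=10, E=24, F=16.
Attach an octagonal bipyramid (V=10, E=24, F=16) along a 3-gon: merge 3 vertices and 3 edges, delete both glued faces → V=17, E=45, F=30.
Attach a hendecagonal bipyramid (V=13, E=33, F=22) along a 3-gon: merge 3 vertices and 3 edges, delete both glued faces → V=27, E=75, F=50.
Check: V − E + F = 27 − 75 + 50 = 2.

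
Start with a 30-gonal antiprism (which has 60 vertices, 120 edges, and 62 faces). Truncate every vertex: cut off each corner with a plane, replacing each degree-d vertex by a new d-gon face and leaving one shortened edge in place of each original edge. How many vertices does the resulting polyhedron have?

240

Truncation replaces each original edge-end by a new vertex, so V′ = 2E = 240.
Each original edge survives, and each old vertex of degree d contributes d new edges; summing degrees gives Σd = 2E, so E′ = E + 2E = 3E = 360.
Each original face survives and each original vertex becomes one new face: F′ = F + V = 122.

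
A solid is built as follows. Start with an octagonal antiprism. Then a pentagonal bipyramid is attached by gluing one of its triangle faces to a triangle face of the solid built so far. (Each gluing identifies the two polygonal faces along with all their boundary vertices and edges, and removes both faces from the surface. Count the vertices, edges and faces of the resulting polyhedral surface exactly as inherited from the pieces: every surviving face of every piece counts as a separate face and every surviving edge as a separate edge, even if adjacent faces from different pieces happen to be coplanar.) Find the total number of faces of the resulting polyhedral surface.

An octagonal antiprism: V=16, E=32, F=18.
Attach a pentagonal bipyramid (V=7, E=15, F=10) along a 3-gon: merge 3 vertices and 3 edges, delete both glued faces → V=20, E=44, F=26.
Check: V − E + F = 20 − 44 + 26 = 2.

26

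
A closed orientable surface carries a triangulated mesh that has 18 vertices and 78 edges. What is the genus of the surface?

5

Every face is a triangle and each edge borders two faces, so 3F = 2·78, giving F = 52.
χ = V − E + F = 18 − 78 + 52 = -8.
For a closed orientable surface χ = 2 − 2g, so g = (2 − (-8))/2 = 5.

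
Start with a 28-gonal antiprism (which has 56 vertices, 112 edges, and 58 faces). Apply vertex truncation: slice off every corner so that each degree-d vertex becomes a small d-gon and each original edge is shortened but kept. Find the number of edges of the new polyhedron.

336

Truncation replaces each original edge-end by a new vertex, so V′ = 2E = 224.
Each original edge survives, and each old vertex of degree d contributes d new edges; summing degrees gives Σd = 2E, so E′ = E + 2E = 3E = 336.
Each original face survives and each original vertex becomes one new face: F′ = F + V = 114.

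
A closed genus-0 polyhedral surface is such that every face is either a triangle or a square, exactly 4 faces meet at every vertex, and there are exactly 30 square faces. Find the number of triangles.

Let x be the number of triangles; then F = 30 + x.
Edge–face incidences: 2E = 4·30 + 3·x = 120 + 3x.
Every vertex has degree 4, so 4V = 2E.
Euler: V − E + F = 2 ⇒ (2E)/4 − E + (30 + x) = 2.
Multiply by 8: 2·(2E) − 4·(2E) + 8·(30 + x) = 16, i.e. 240 + 8x − 2·(120 + 3x) = 16.
Collecting terms: 2x = 16, so x = 8.
Then 2E = 120 + 3·8 = 144, so E = 72, V = 2E/4 = 36, F = 30 + 8 = 38.

8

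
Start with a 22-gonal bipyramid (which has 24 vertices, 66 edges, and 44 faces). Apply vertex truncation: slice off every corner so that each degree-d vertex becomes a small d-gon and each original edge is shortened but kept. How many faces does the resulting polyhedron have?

68

Truncation replaces each original edge-end by a new vertex, so V′ = 2E = 132.
Each original edge survives, and each old vertex of degree d contributes d new edges; summing degrees gives Σd = 2E, so E′ = E + 2E = 3E = 198.
Each original face survives and each original vertex becomes one new face: F′ = F + V = 68.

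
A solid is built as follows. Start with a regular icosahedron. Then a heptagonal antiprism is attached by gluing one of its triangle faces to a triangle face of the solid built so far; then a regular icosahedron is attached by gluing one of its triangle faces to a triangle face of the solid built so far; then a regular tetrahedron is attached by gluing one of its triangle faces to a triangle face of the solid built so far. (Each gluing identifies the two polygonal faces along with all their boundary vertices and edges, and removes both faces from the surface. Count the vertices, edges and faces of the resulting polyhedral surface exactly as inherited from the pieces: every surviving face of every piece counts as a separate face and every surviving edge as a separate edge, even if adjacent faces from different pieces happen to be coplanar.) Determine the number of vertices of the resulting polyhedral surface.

A regular icosahedron: V=12, E=30, F=20.
Attach a heptagonal antiprism (V=14, E=28, F=16) along a 3-gon: merge 3 vertices and 3 edges, delete both glued faces → V=23, E=55, F=34.
Attach a regular icosahedron (V=12, E=30, F=20) along a 3-gon: merge 3 vertices and 3 edges, delete both glued faces → V=32, E=82, F=52.
Attach a regular tetrahedron (V=4, E=6, F=4) along a 3-gon: merge 3 vertices and 3 edges, delete both glued faces → V=33, E=85, F=54.
Check: V − E + F = 33 − 85 + 54 = 2.

33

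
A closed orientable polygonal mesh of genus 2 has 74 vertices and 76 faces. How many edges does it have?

For a closed orientable surface of genus 2, χ = 2 − 2·2 = -2.
E = V + F − (-2) = 74 + 76 − (-2) = 152.

152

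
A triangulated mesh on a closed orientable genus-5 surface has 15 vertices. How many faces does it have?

χ = 2 − 2·5 = -8, and every face is a triangle so 3F = 2E.
V − E + F = -8 with E = 3F/2 gives 15 − (3/2 − 1)·F = -8, so F = 46 and E = 69.

46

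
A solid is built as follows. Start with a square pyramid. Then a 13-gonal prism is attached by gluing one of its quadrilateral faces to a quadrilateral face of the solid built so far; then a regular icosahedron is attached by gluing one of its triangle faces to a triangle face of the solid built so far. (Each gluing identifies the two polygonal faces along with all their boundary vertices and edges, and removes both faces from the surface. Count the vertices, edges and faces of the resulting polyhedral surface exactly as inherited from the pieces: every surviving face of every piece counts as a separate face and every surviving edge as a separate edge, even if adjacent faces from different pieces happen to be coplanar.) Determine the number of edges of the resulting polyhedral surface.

70

A square pyramid: V=5, E=8, F=5.
Attach a 13-gonal prism (V=26, E=39, F=15) along a 4-gon: merge 4 vertices and 4 edges, delete both glued faces → V=27, E=43, F=18.
Attach a regular icosahedron (V=12, E=30, F=20) along a 3-gon: merge 3 vertices and 3 edges, delete both glued faces → V=36, E=70, F=36.
Check: V − E + F = 36 − 70 + 36 = 2.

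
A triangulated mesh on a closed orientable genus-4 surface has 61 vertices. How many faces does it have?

134

χ = 2 − 2·4 = -6, and every face is a triangle so 3F = 2E.
V − E + F = -6 with E = 3F/2 gives 61 − (3/2 − 1)·F = -6, so F = 134 and E = 201.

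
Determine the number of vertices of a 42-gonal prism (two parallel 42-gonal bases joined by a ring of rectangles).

84

A prism on an n-gon has two n-gon bases and n rectangular sides: V = 2·42 = 84, E = 3·42 = 126, F = 42 + 2 = 44.
Check: V − E + F = 84 − 126 + 44 = 2.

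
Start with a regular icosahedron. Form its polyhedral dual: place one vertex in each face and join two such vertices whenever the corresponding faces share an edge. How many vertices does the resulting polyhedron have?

The base solid has V = 12, E = 30, F = 20.
The dual swaps V and F and preserves E: V′ = F = 20, E′ = E = 30, F′ = V = 12.

20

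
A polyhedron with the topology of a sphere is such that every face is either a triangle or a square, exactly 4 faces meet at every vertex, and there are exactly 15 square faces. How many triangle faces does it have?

8

Let x be the number of triangles; then F = 15 + x.
Edge–face incidences: 2E = 4·15 + 3·x = 60 + 3x.
Every vertex has degree 4, so 4V = 2E.
Euler: V − E + F = 2 ⇒ (2E)/4 − E + (15 + x) = 2.
Multiply by 8: 2·(2E) − 4·(2E) + 8·(15 + x) = 16, i.e. 120 + 8x − 2·(60 + 3x) = 16.
Collecting terms: 2x = 16, so x = 8.
Then 2E = 60 + 3·8 = 84, so E = 42, V = 2E/4 = 21, F = 15 + 8 = 23.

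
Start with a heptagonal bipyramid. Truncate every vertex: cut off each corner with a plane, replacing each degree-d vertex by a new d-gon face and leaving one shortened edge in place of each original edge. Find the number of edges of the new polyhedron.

63

The base solid has V = 9, E = 21, F = 14.
Truncation replaces each original edge-end by a new vertex, so V′ = 2E = 42.
Each original edge survives, and each old vertex of degree d contributes d new edges; summing degrees gives Σd = 2E, so E′ = E + 2E = 3E = 63.
Each original face survives and each original vertex becomes one new face: F′ = F + V = 23.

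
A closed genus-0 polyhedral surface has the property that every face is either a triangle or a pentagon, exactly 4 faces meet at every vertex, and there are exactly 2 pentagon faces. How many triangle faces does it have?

10

Let x be the number of triangles; then F = 2 + x.
Edge–face incidences: 2E = 5·2 + 3·x = 10 + 3x.
Every vertex has degree 4, so 4V = 2E.
Euler: V − E + F = 2 ⇒ (2E)/4 − E + (2 + x) = 2.
Multiply by 8: 2·(2E) − 4·(2E) + 8·(2 + x) = 16, i.e. 16 + 8x − 2·(10 + 3x) = 16.
Collecting terms: 2x − 4 = 16, so 2x = 20, so x = 10.
Then 2E = 10 + 3·10 = 40, so E = 20, V = 2E/4 = 10, F = 2 + 10 = 12.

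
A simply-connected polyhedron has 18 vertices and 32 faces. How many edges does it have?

Here V − E + F = 2.
E = V + F − (2) = 18 + 32 − (2) = 48.

48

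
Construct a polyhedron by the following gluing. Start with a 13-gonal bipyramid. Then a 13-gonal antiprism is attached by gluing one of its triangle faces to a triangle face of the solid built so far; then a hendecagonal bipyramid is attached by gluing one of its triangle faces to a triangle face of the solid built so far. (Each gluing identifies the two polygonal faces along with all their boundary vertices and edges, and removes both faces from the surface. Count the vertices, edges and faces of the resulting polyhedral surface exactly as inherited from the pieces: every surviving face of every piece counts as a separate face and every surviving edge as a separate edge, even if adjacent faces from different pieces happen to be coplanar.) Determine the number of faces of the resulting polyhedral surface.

A 13-gonal bipyramid: V=15, E=39, F=26.
Attach a 13-gonal antiprism (V=26, E=52, F=28) along a 3-gon: merge 3 vertices and 3 edges, delete both glued faces → V=38, E=88, F=52.
Attach a hendecagonal bipyramid (V=13, E=33, F=22) along a 3-gon: merge 3 vertices and 3 edges, delete both glued faces → V=48, E=118, F=72.
Check: V − E + F = 48 − 118 + 72 = 2.

72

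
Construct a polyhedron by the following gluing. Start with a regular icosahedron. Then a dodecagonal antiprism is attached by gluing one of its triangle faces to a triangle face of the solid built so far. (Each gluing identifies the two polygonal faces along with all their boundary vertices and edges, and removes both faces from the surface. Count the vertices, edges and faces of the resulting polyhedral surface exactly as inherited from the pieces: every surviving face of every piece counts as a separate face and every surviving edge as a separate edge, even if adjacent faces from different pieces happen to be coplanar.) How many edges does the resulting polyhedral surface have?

A regular icosahedron: V=12, E=30, F=20.
Attach a dodecagonal antiprism (V=24, E=48, F=26) along a 3-gon: merge 3 vertices and 3 edges, delete both glued faces → V=33, E=75, F=44.
Check: V − E + F = 33 − 75 + 44 = 2.

75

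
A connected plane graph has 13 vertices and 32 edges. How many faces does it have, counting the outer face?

Euler's formula for a connected plane graph: V − E + F = 2, so F = 2 − 13 + 32 = 21.

21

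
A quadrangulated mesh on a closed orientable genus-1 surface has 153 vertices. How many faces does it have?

153

χ = 2 − 2·1 = 0, and every face is a square so 4F = 2E.
V − E + F = 0 with E = 4F/2 gives 153 − (4/2 − 1)·F = 0, so F = 153 and E = 306.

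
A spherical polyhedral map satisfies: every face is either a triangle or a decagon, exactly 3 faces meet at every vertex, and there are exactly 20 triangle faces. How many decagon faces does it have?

Let x be the number of decagons; then F = 20 + x.
Edge–face incidences: 2E = 3·20 + 10·x = 60 + 10x.
Every vertex has degree 3, so 3V = 2E.
Euler: V − E + F = 2 ⇒ (2E)/3 − E + (20 + x) = 2.
Multiply by 6: 2·(2E) − 3·(2E) + 6·(20 + x) = 12, i.e. 120 + 6x − (60 + 10x) = 12.
Collecting terms: −4x + 60 = 12, so −4x = −48, so x = 12.
Then 2E = 60 + 10·12 = 180, so E = 90, V = 2E/3 = 60, F = 20 + 12 = 32.

12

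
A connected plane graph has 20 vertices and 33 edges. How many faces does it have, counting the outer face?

Euler's formula for a connected plane graph: V − E + F = 2, so F = 2 − 20 + 33 = 15.

15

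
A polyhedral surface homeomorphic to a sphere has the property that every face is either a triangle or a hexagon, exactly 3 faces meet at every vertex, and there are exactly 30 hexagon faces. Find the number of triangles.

4

Let x be the number of triangles; then F = 30 + x.
Edge–face incidences: 2E = 6·30 + 3·x = 180 + 3x.
Every vertex has degree 3, so 3V = 2E.
Euler: V − E + F = 2 ⇒ (2E)/3 − E + (30 + x) = 2.
Multiply by 6: 2·(2E) − 3·(2E) + 6·(30 + x) = 12, i.e. 180 + 6x − (180 + 3x) = 12.
Collecting terms: 3x = 12, so x = 4.
Then 2E = 180 + 3·4 = 192, so E = 96, V = 2E/3 = 64, F = 30 + 4 = 34.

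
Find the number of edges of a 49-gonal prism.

147

A prism on an n-gon has two n-gon bases and n rectangular sides: V = 2·49 = 98, E = 3·49 = 147, F = 49 + 2 = 51.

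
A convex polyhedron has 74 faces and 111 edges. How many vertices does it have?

Here V − E + F = 2.
V = 2 + E − F = 2 + 111 − 74 = 39.

39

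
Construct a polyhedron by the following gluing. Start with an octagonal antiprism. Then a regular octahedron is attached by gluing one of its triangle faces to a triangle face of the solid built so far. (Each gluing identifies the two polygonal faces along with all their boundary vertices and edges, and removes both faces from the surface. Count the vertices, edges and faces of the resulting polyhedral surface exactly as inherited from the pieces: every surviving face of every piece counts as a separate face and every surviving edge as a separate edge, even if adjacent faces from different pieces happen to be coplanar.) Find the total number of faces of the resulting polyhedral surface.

24

An octagonal antiprism: V=16, E=32, F=18.
Attach a regular octahedron (V=6, E=12, F=8) along a 3-gon: merge 3 vertices and 3 edges, delete both glued faces → V=19, E=41, F=24.
Check: V − E + F = 19 − 41 + 24 = 2.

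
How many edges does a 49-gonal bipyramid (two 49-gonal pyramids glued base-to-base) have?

A bipyramid over an n-gon has 2n triangular faces and n + 2 vertices: V = 49 + 2 = 51, E = 3·49 = 147, F = 2·49 = 98.

147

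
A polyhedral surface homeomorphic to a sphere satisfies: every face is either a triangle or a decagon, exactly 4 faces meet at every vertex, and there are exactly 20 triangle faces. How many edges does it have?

Let x be the number of decagons; then F = 20 + x.
Edge–face incidences: 2E = 3·20 + 10·x = 60 + 10x.
Every vertex has degree 4, so 4V = 2E.
Euler: V − E + F = 2 ⇒ (2E)/4 − E + (20 + x) = 2.
Multiply by 8: 2·(2E) − 4·(2E) + 8·(20 + x) = 16, i.e. 160 + 8x − 2·(60 + 10x) = 16.
Collecting terms: −12x + 40 = 16, so −12x = −24, so x = 2.
Then 2E = 60 + 10·2 = 80, so E = 40, V = 2E/4 = 20, F = 20 + 2 = 22.

40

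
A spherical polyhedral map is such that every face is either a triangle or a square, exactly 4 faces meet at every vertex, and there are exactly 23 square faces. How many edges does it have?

58

Let x be the number of triangles; then F = 23 + x.
Edge–face incidences: 2E = 4·23 + 3·x = 92 + 3x.
Every vertex has degree 4, so 4V = 2E.
Euler: V − E + F = 2 ⇒ (2E)/4 − E + (23 + x) = 2.
Multiply by 8: 2·(2E) − 4·(2E) + 8·(23 + x) = 16, i.e. 184 + 8x − 2·(92 + 3x) = 16.
Collecting terms: 2x = 16, so x = 8.
Then 2E = 92 + 3·8 = 116, so E = 58, V = 2E/4 = 29, F = 23 + 8 = 31.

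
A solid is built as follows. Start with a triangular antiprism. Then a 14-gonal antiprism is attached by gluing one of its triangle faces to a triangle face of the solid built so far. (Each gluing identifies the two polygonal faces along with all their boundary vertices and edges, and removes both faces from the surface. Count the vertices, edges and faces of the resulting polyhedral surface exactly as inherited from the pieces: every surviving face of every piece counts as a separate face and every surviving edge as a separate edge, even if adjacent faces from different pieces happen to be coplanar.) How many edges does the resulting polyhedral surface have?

A triangular antiprism: V=6, E=12, F=8.
Attach a 14-gonal antiprism (V=28, E=56, F=30) along a 3-gon: merge 3 vertices and 3 edges, delete both glued faces → V=31, E=65, F=36.
Check: V − E + F = 31 − 65 + 36 = 2.

65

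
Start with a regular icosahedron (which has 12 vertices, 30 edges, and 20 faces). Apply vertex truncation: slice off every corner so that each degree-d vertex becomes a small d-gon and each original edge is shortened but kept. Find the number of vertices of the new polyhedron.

Truncation replaces each original edge-end by a new vertex, so V′ = 2E = 60.
Each original edge survives, and each old vertex of degree d contributes d new edges; summing degrees gives Σd = 2E, so E′ = E + 2E = 3E = 90.
Each original face survives and each original vertex becomes one new face: F′ = F + V = 32.

60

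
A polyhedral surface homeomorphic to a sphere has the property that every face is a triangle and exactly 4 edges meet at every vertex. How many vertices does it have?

Each face has 3 edges and each edge borders two faces, so 2E = 3F.
Each vertex has degree 4, so 4V = 2E and hence V = 3F/4.
Euler: V − E + F = 2 ⇒ (3F/4) − (3F/2) + F = 2.
Multiply by 8: (6 − 12 + 8)F = 16, i.e. 2F = 16.
So F = 8, E = 3·8/2 = 12, V = 3·8/4 = 6.

6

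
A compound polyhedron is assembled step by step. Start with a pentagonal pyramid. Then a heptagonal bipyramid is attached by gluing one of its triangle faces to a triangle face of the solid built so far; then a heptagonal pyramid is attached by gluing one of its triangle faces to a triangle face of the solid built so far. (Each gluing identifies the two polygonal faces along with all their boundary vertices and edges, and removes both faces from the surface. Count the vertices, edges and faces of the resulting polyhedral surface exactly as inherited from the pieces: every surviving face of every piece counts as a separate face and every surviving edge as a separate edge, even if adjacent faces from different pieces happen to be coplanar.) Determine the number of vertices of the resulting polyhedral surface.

A pentagonal pyramid: V=6, E=10, F=6.
Attach a heptagonal bipyramid (V=9, E=21, F=14) along a 3-gon: merge 3 vertices and 3 edges, delete both glued faces → V=12, E=28, F=18.
Attach a heptagonal pyramid (V=8, E=14, F=8) along a 3-gon: merge 3 vertices and 3 edges, delete both glued faces → V=17, E=39, F=24.
Check: V − E + F = 17 − 39 + 24 = 2.

17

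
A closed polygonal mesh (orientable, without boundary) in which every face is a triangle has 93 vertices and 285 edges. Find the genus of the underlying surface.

Every face is a triangle and each edge borders two faces, so 3F = 2·285, giving F = 190.
χ = V − E + F = 93 − 285 + 190 = -2.
For a closed orientable surface χ = 2 − 2g, so g = (2 − (-2))/2 = 2.

2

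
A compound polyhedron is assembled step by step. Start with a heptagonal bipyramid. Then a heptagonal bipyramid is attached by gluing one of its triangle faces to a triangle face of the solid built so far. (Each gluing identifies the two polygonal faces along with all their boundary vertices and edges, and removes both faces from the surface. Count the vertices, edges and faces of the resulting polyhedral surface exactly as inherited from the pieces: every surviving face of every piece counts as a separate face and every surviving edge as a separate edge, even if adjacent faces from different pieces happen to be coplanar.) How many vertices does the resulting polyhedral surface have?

A heptagonal bipyramid: V=9, E=21, F=14.
Attach a heptagonal bipyramid (V=9, E=21, F=14) along a 3-gon: merge 3 vertices and 3 edges, delete both glued faces → V=15, E=39, F=26.
Check: V − E + F = 15 − 39 + 26 = 2.

15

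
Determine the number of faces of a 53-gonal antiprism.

108

An antiprism on an n-gon has two n-gon caps and 2n triangles: V = 2·53 = 106, E = 4·53 = 212, F = 2·53 + 2 = 108.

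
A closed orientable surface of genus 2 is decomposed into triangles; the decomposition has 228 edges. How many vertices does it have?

74

χ = 2 − 2·2 = -2, and every face is a triangle so 3F = 2E.
F = 2E/3 = 152. Then V = -2 + E − F = -2 + 228 − 152 = 74.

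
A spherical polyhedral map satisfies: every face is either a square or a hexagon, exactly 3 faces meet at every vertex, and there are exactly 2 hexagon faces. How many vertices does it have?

12

Let x be the number of squares; then F = 2 + x.
Edge–face incidences: 2E = 6·2 + 4·x = 12 + 4x.
Every vertex has degree 3, so 3V = 2E.
Euler: V − E + F = 2 ⇒ (2E)/3 − E + (2 + x) = 2.
Multiply by 6: 2·(2E) − 3·(2E) + 6·(2 + x) = 12, i.e. 12 + 6x − (12 + 4x) = 12.
Collecting terms: 2x = 12, so x = 6.
Then 2E = 12 + 4·6 = 36, so E = 18, V = 2E/3 = 12, F = 2 + 6 = 8.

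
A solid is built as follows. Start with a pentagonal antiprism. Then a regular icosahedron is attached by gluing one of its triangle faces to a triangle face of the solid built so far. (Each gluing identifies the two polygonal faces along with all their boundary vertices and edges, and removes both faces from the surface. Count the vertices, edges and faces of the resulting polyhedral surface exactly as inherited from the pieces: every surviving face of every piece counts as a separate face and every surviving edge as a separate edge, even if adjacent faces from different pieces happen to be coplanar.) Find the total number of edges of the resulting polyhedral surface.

A pentagonal antiprism: V=10, E=20, F=12.
Attach a regular icosahedron (V=12, E=30, F=20) along a 3-gon: merge 3 vertices and 3 edges, delete both glued faces → V=19, E=47, F=30.
Check: V − E + F = 19 − 47 + 30 = 2.

47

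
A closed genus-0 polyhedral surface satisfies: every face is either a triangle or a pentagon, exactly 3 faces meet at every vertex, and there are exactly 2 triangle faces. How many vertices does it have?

12

Let x be the number of pentagons; then F = 2 + x.
Edge–face incidences: 2E = 3·2 + 5·x = 6 + 5x.
Every vertex has degree 3, so 3V = 2E.
Euler: V − E + F = 2 ⇒ (2E)/3 − E + (2 + x) = 2.
Multiply by 6: 2·(2E) − 3·(2E) + 6·(2 + x) = 12, i.e. 12 + 6x − (6 + 5x) = 12.
Collecting terms: x + 6 = 12, so x = 6.
Then 2E = 6 + 5·6 = 36, so E = 18, V = 2E/3 = 12, F = 2 + 6 = 8.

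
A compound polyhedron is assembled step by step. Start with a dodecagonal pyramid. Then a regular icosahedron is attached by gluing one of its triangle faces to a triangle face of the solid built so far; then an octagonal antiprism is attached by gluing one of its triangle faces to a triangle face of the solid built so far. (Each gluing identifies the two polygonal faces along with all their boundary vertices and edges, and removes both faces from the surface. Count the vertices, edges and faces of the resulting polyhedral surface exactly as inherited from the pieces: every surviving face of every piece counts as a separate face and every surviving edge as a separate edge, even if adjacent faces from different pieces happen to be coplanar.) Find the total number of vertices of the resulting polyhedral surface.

A dodecagonal pyramid: V=13, E=24, F=13.
Attach a regular icosahedron (V=12, E=30, F=20) along a 3-gon: merge 3 vertices and 3 edges, delete both glued faces → V=22, E=51, F=31.
Attach an octagonal antiprism (V=16, E=32, F=18) along a 3-gon: merge 3 vertices and 3 edges, delete both glued faces → V=35, E=80, F=47.
Check: V − E + F = 35 − 80 + 47 = 2.

35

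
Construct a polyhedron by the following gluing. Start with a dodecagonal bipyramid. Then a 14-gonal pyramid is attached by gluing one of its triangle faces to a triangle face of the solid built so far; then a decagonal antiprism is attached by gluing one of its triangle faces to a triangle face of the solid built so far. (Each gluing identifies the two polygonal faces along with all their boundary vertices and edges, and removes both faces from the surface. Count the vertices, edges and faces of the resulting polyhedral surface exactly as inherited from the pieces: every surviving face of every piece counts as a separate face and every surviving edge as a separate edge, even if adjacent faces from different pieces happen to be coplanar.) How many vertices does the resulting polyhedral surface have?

43

A dodecagonal bipyramid: V=14, E=36, F=24.
Attach a 14-gonal pyramid (V=15, E=28, F=15) along a 3-gon: merge 3 vertices and 3 edges, delete both glued faces → V=26, E=61, F=37.
Attach a decagonal antiprism (V=20, E=40, F=22) along a 3-gon: merge 3 vertices and 3 edges, delete both glued faces → V=43, E=98, F=57.
Check: V − E + F = 43 − 98 + 57 = 2.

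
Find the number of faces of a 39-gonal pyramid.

A pyramid on an n-gon base has one n-gon and n triangles: V = 39 + 1 = 40, E = 2·39 = 78, F = 39 + 1 = 40.

40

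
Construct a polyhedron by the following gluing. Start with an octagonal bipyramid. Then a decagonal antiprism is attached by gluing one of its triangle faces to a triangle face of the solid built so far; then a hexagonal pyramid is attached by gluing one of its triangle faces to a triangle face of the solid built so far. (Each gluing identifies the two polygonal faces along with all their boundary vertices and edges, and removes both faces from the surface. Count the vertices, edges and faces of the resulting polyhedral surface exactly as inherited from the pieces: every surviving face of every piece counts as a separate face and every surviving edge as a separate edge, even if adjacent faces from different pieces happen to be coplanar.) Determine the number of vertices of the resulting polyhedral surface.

An octagonal bipyramid: V=10, E=24, F=16.
Attach a decagonal antiprism (V=20, E=40, F=22) along a 3-gon: merge 3 vertices and 3 edges, delete both glued faces → V=27, E=61, F=36.
Attach a hexagonal pyramid (V=7, E=12, F=7) along a 3-gon: merge 3 vertices and 3 edges, delete both glued faces → V=31, E=70, F=41.
Check: V − E + F = 31 − 70 + 41 = 2.

31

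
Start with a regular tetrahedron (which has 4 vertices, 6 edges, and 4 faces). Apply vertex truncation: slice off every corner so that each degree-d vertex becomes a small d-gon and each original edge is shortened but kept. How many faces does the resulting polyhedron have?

8

Truncation replaces each original edge-end by a new vertex, so V′ = 2E = 12.
Each original edge survives, and each old vertex of degree d contributes d new edges; summing degrees gives Σd = 2E, so E′ = E + 2E = 3E = 18.
Each original face survives and each original vertex becomes one new face: F′ = F + V = 8.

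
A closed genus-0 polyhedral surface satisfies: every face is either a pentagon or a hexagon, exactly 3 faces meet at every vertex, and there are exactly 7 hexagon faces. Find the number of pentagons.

Let x be the number of pentagons; then F = 7 + x.
Edge–face incidences: 2E = 6·7 + 5·x = 42 + 5x.
Every vertex has degree 3, so 3V = 2E.
Euler: V − E + F = 2 ⇒ (2E)/3 − E + (7 + x) = 2.
Multiply by 6: 2·(2E) − 3·(2E) + 6·(7 + x) = 12, i.e. 42 + 6x − (42 + 5x) = 12.
Collecting terms: x = 12.
Then 2E = 42 + 5·12 = 102, so E = 51, V = 2E/3 = 34, F = 7 + 12 = 19.

12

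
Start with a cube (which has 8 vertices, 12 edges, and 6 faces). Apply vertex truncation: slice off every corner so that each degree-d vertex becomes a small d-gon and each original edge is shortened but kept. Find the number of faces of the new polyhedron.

Truncation replaces each original edge-end by a new vertex, so V′ = 2E = 24.
Each original edge survives, and each old vertex of degree d contributes d new edges; summing degrees gives Σd = 2E, so E′ = E + 2E = 3E = 36.
Each original face survives and each original vertex becomes one new face: F′ = F + V = 14.

14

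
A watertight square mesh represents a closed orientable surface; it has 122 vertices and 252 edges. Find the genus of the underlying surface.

3

Every face is a square and each edge borders two faces, so 4F = 2·252, giving F = 126.
χ = V − E + F = 122 − 252 + 126 = -4.
For a closed orientable surface χ = 2 − 2g, so g = (2 − (-4))/2 = 3.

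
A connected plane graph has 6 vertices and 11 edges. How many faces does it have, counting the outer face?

7

Euler's formula for a connected plane graph: V − E + F = 2, so F = 2 − 6 + 11 = 7.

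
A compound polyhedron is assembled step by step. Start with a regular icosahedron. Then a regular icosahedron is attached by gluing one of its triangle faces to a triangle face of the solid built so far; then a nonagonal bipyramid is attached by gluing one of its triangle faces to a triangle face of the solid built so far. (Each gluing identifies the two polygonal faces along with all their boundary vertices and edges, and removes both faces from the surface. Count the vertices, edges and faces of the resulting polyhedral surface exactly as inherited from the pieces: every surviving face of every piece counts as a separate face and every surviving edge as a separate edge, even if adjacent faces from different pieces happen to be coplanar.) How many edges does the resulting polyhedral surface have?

A regular icosahedron: V=12, E=30, F=20.
Attach a regular icosahedron (V=12, E=30, F=20) along a 3-gon: merge 3 vertices and 3 edges, delete both glued faces → V=21, E=57, F=38.
Attach a nonagonal bipyramid (V=11, E=27, F=18) along a 3-gon: merge 3 vertices and 3 edges, delete both glued faces → V=29, E=81, F=54.
Check: V − E + F = 29 − 81 + 54 = 2.

81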